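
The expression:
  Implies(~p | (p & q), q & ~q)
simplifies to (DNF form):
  p & ~q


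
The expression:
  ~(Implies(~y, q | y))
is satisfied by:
  {q: False, y: False}


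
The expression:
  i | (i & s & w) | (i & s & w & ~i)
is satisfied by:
  {i: True}


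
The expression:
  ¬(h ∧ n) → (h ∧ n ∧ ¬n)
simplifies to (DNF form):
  h ∧ n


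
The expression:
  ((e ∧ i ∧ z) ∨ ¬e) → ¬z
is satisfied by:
  {e: True, z: False, i: False}
  {e: False, z: False, i: False}
  {i: True, e: True, z: False}
  {i: True, e: False, z: False}
  {z: True, e: True, i: False}


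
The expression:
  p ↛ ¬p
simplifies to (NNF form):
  p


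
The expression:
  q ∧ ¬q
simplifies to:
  False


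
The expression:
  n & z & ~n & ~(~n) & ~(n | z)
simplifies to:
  False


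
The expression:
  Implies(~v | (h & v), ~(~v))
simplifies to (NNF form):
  v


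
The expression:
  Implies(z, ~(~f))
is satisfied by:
  {f: True, z: False}
  {z: False, f: False}
  {z: True, f: True}


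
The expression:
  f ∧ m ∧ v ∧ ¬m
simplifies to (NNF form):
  False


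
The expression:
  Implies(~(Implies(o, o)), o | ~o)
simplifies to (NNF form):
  True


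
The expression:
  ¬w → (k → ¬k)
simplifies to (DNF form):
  w ∨ ¬k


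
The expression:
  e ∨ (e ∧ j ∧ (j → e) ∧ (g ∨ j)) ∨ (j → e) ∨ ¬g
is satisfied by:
  {e: True, g: False, j: False}
  {g: False, j: False, e: False}
  {j: True, e: True, g: False}
  {j: True, g: False, e: False}
  {e: True, g: True, j: False}
  {g: True, e: False, j: False}
  {j: True, g: True, e: True}


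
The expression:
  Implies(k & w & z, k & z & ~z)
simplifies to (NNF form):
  ~k | ~w | ~z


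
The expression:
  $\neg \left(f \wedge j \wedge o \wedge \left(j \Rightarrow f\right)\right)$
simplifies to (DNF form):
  $\neg f \vee \neg j \vee \neg o$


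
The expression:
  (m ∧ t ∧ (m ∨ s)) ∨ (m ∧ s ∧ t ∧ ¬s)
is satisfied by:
  {t: True, m: True}


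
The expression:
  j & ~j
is never true.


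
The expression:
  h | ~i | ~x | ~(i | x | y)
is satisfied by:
  {h: True, x: False, i: False}
  {h: False, x: False, i: False}
  {i: True, h: True, x: False}
  {i: True, h: False, x: False}
  {x: True, h: True, i: False}
  {x: True, h: False, i: False}
  {x: True, i: True, h: True}


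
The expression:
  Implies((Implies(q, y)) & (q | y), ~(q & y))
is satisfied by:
  {q: False, y: False}
  {y: True, q: False}
  {q: True, y: False}


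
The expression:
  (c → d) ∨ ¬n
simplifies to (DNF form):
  d ∨ ¬c ∨ ¬n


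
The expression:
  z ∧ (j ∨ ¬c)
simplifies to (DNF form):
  (j ∧ z) ∨ (z ∧ ¬c)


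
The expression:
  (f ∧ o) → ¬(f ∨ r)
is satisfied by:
  {o: False, f: False}
  {f: True, o: False}
  {o: True, f: False}


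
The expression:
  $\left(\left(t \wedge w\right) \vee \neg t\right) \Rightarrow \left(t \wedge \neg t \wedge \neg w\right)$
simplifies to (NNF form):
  $t \wedge \neg w$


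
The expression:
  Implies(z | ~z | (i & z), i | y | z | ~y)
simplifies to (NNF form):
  True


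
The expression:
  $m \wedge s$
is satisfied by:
  {m: True, s: True}


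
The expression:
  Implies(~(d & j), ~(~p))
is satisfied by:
  {d: True, p: True, j: True}
  {d: True, p: True, j: False}
  {p: True, j: True, d: False}
  {p: True, j: False, d: False}
  {d: True, j: True, p: False}


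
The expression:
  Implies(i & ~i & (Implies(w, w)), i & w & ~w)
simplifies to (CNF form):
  True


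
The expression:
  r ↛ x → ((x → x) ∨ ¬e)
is always true.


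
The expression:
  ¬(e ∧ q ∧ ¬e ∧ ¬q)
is always true.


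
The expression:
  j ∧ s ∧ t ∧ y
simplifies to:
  j ∧ s ∧ t ∧ y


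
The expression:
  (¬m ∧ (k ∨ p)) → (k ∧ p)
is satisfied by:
  {m: True, p: False, k: False}
  {k: True, m: True, p: False}
  {m: True, p: True, k: False}
  {k: True, m: True, p: True}
  {k: False, p: False, m: False}
  {k: True, p: True, m: False}


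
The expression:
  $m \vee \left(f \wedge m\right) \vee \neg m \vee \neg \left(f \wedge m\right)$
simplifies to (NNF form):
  $\text{True}$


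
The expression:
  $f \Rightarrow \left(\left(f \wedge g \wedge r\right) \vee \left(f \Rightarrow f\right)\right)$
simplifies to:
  $\text{True}$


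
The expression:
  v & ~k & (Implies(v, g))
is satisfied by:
  {g: True, v: True, k: False}


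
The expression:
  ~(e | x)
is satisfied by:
  {x: False, e: False}


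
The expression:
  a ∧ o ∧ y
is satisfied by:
  {a: True, o: True, y: True}


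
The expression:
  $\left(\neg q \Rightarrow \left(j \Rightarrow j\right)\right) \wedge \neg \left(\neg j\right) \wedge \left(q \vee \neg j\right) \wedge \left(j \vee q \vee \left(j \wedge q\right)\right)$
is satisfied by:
  {j: True, q: True}


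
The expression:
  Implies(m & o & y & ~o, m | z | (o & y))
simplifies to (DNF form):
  True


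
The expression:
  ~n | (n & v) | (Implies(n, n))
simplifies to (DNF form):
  True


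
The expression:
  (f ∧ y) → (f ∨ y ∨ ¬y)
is always true.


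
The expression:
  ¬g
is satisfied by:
  {g: False}


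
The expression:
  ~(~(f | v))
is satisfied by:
  {v: True, f: True}
  {v: True, f: False}
  {f: True, v: False}


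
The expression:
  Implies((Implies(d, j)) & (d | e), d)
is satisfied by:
  {d: True, e: False}
  {e: False, d: False}
  {e: True, d: True}


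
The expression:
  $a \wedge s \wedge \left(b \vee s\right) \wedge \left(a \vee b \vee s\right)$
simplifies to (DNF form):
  $a \wedge s$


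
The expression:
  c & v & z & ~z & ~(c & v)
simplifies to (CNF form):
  False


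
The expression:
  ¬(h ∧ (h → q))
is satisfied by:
  {h: False, q: False}
  {q: True, h: False}
  {h: True, q: False}


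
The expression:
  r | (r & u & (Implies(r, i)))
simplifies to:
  r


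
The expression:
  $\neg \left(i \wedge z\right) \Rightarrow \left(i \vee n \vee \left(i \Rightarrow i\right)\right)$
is always true.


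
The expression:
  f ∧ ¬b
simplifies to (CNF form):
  f ∧ ¬b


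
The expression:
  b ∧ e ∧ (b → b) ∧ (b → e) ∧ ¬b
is never true.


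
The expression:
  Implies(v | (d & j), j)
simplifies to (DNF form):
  j | ~v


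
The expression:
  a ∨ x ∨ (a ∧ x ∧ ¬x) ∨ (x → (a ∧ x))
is always true.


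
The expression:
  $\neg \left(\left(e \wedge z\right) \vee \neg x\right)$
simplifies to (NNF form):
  $x \wedge \left(\neg e \vee \neg z\right)$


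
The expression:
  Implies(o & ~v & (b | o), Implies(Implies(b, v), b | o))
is always true.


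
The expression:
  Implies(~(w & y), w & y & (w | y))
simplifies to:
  w & y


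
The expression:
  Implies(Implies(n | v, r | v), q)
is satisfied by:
  {q: True, n: True, v: False, r: False}
  {q: True, v: False, n: False, r: False}
  {r: True, q: True, n: True, v: False}
  {r: True, q: True, v: False, n: False}
  {q: True, n: True, v: True, r: False}
  {q: True, v: True, n: False, r: False}
  {q: True, r: True, v: True, n: True}
  {q: True, r: True, v: True, n: False}
  {n: True, r: False, v: False, q: False}


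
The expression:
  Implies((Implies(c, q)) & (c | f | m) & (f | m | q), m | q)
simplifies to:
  c | m | q | ~f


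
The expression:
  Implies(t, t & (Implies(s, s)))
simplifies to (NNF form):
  True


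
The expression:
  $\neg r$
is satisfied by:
  {r: False}


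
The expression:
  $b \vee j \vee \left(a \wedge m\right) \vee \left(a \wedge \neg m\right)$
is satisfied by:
  {a: True, b: True, j: True}
  {a: True, b: True, j: False}
  {a: True, j: True, b: False}
  {a: True, j: False, b: False}
  {b: True, j: True, a: False}
  {b: True, j: False, a: False}
  {j: True, b: False, a: False}


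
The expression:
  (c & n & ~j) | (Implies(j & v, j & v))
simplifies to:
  True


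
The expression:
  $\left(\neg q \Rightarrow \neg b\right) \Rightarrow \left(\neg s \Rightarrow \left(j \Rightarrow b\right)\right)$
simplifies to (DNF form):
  $b \vee s \vee \neg j$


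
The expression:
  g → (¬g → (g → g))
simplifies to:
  True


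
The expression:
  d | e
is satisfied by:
  {d: True, e: True}
  {d: True, e: False}
  {e: True, d: False}


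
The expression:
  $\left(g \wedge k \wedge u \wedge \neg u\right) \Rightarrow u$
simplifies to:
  $\text{True}$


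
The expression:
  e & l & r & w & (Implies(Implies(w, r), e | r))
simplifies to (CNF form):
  e & l & r & w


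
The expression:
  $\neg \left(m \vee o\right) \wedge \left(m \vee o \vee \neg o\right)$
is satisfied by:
  {o: False, m: False}


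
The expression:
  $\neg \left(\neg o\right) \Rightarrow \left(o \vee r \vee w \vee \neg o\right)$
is always true.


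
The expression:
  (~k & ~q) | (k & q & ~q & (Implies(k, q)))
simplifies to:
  ~k & ~q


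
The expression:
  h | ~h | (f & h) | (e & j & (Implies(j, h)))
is always true.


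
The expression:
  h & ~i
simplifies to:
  h & ~i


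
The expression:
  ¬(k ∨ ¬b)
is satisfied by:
  {b: True, k: False}


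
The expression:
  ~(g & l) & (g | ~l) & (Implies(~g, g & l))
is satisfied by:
  {g: True, l: False}


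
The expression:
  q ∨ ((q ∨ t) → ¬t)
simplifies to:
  q ∨ ¬t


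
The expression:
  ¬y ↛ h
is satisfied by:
  {h: True, y: False}
  {y: False, h: False}
  {y: True, h: True}


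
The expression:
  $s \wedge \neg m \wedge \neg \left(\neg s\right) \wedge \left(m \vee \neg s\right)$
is never true.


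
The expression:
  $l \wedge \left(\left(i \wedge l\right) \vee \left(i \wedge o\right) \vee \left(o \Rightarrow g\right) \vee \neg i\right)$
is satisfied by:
  {l: True}


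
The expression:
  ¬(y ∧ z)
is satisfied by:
  {z: False, y: False}
  {y: True, z: False}
  {z: True, y: False}


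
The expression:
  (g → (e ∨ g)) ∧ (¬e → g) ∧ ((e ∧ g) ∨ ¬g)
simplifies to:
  e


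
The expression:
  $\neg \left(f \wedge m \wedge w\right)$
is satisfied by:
  {w: False, m: False, f: False}
  {f: True, w: False, m: False}
  {m: True, w: False, f: False}
  {f: True, m: True, w: False}
  {w: True, f: False, m: False}
  {f: True, w: True, m: False}
  {m: True, w: True, f: False}


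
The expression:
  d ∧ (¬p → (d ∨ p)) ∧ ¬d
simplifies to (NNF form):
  False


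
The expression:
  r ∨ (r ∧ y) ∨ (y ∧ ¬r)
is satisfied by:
  {r: True, y: True}
  {r: True, y: False}
  {y: True, r: False}


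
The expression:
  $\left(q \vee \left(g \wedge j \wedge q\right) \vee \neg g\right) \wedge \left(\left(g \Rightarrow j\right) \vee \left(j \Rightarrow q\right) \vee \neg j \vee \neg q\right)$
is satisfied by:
  {q: True, g: False}
  {g: False, q: False}
  {g: True, q: True}


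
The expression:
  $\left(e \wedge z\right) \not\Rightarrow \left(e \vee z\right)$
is never true.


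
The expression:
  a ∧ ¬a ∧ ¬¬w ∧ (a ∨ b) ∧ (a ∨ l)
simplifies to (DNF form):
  False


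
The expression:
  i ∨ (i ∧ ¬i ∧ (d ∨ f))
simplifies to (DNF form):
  i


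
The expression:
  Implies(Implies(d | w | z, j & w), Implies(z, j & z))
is always true.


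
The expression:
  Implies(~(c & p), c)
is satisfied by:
  {c: True}


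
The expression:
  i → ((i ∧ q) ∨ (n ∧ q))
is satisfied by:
  {q: True, i: False}
  {i: False, q: False}
  {i: True, q: True}


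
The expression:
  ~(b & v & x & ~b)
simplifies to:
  True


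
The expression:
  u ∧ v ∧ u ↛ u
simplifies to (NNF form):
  False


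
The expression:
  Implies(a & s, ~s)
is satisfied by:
  {s: False, a: False}
  {a: True, s: False}
  {s: True, a: False}


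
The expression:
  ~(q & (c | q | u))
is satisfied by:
  {q: False}


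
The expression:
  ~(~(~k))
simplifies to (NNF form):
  ~k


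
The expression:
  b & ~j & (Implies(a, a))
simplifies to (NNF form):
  b & ~j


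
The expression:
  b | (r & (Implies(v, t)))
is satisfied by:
  {r: True, b: True, t: True, v: False}
  {r: True, b: True, v: False, t: False}
  {r: True, b: True, t: True, v: True}
  {r: True, b: True, v: True, t: False}
  {b: True, t: True, v: False, r: False}
  {b: True, v: False, t: False, r: False}
  {b: True, t: True, v: True, r: False}
  {b: True, v: True, t: False, r: False}
  {t: True, r: True, v: False, b: False}
  {r: True, v: False, t: False, b: False}
  {t: True, r: True, v: True, b: False}


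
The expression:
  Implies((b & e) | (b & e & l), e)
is always true.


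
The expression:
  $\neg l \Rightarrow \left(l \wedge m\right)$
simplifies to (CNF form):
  $l$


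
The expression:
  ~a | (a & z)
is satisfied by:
  {z: True, a: False}
  {a: False, z: False}
  {a: True, z: True}


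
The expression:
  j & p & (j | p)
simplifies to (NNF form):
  j & p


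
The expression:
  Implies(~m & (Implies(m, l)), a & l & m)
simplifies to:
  m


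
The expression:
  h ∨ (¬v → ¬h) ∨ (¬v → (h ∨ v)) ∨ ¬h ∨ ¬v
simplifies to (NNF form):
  True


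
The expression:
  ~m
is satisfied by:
  {m: False}


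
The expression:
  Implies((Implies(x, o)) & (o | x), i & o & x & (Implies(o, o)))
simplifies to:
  ~o | (i & x)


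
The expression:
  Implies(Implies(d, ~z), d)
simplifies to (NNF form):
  d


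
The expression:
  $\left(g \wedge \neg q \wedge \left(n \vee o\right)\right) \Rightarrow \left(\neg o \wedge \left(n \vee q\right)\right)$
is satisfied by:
  {q: True, g: False, o: False}
  {g: False, o: False, q: False}
  {q: True, o: True, g: False}
  {o: True, g: False, q: False}
  {q: True, g: True, o: False}
  {g: True, q: False, o: False}
  {q: True, o: True, g: True}


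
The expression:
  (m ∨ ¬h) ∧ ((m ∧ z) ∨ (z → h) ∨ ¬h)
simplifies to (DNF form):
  m ∨ ¬h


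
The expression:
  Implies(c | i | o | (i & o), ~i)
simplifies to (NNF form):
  ~i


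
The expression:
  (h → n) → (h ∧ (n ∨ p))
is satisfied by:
  {h: True}


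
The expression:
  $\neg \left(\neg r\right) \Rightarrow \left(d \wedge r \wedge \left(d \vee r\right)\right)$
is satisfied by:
  {d: True, r: False}
  {r: False, d: False}
  {r: True, d: True}


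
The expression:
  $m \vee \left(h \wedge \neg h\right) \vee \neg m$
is always true.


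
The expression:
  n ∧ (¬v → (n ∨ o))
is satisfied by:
  {n: True}


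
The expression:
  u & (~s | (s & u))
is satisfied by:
  {u: True}


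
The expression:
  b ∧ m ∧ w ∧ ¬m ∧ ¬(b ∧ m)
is never true.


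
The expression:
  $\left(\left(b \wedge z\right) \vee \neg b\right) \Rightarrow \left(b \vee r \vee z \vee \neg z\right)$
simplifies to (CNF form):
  $\text{True}$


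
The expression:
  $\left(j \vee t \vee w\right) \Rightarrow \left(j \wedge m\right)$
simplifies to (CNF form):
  $\left(j \vee \neg t\right) \wedge \left(j \vee \neg w\right) \wedge \left(m \vee \neg j\right)$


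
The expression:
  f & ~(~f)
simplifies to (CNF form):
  f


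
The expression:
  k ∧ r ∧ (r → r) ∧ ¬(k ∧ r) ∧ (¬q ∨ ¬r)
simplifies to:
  False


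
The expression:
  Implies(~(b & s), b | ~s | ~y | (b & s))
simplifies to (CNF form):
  b | ~s | ~y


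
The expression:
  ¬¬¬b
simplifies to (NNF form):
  ¬b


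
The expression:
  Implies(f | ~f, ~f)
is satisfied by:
  {f: False}


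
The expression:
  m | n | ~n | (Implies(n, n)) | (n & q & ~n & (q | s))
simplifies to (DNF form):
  True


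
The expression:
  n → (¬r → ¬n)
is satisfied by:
  {r: True, n: False}
  {n: False, r: False}
  {n: True, r: True}


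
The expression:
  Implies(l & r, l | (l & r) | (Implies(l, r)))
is always true.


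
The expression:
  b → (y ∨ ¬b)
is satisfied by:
  {y: True, b: False}
  {b: False, y: False}
  {b: True, y: True}


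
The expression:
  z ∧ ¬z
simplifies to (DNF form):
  False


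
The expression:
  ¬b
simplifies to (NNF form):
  ¬b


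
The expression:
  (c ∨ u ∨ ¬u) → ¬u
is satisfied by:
  {u: False}


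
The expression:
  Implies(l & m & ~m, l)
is always true.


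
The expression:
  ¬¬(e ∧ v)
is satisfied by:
  {e: True, v: True}


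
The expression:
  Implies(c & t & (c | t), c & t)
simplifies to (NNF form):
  True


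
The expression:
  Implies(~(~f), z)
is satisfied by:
  {z: True, f: False}
  {f: False, z: False}
  {f: True, z: True}


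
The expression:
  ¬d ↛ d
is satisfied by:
  {d: False}


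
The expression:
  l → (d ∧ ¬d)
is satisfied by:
  {l: False}


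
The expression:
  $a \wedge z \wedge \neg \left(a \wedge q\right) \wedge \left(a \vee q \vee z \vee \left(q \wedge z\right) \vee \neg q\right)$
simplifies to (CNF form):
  $a \wedge z \wedge \neg q$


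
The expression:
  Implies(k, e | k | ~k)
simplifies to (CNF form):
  True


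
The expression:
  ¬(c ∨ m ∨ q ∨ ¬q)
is never true.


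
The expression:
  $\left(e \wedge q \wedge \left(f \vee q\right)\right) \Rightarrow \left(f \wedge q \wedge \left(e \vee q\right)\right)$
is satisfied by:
  {f: True, e: False, q: False}
  {f: False, e: False, q: False}
  {q: True, f: True, e: False}
  {q: True, f: False, e: False}
  {e: True, f: True, q: False}
  {e: True, f: False, q: False}
  {e: True, q: True, f: True}


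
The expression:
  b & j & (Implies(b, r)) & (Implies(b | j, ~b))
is never true.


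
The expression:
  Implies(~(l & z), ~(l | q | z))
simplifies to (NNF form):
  (l | ~q) & (l | ~z) & (z | ~l)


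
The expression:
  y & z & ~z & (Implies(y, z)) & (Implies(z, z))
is never true.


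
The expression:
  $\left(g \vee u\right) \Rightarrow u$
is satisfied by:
  {u: True, g: False}
  {g: False, u: False}
  {g: True, u: True}


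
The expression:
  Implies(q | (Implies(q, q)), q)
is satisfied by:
  {q: True}


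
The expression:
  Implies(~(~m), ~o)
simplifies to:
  ~m | ~o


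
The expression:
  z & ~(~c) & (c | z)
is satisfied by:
  {c: True, z: True}


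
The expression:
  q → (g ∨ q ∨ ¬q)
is always true.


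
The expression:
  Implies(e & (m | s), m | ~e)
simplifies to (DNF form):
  m | ~e | ~s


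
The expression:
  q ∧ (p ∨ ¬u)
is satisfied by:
  {p: True, q: True, u: False}
  {q: True, u: False, p: False}
  {p: True, u: True, q: True}


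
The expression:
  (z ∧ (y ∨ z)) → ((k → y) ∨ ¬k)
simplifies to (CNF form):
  y ∨ ¬k ∨ ¬z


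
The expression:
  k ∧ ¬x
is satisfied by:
  {k: True, x: False}


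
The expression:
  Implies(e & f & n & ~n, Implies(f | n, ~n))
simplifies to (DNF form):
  True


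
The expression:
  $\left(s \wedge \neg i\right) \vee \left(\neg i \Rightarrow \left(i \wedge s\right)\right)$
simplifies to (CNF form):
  $i \vee s$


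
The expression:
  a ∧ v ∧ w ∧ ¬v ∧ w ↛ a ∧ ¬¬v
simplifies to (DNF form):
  False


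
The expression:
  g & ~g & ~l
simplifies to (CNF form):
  False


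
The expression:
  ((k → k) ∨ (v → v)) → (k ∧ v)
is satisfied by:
  {k: True, v: True}


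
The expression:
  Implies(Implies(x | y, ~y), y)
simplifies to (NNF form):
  y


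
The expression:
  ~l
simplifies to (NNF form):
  ~l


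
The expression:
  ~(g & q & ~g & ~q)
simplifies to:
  True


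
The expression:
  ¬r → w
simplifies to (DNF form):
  r ∨ w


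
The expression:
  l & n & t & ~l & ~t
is never true.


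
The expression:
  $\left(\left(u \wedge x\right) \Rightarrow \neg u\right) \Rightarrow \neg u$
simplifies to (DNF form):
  $x \vee \neg u$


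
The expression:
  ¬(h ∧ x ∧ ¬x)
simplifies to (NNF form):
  True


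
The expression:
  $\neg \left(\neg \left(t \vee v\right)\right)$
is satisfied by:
  {t: True, v: True}
  {t: True, v: False}
  {v: True, t: False}


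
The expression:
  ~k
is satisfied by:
  {k: False}


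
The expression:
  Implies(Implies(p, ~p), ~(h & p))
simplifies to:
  True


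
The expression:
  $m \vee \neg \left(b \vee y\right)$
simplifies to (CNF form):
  $\left(m \vee \neg b\right) \wedge \left(m \vee \neg y\right)$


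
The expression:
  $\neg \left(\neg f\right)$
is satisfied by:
  {f: True}


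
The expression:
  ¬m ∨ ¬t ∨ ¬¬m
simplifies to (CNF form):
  True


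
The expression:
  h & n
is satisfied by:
  {h: True, n: True}


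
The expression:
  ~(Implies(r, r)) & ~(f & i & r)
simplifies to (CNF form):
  False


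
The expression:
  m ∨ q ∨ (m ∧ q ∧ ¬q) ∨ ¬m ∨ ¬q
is always true.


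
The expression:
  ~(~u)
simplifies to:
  u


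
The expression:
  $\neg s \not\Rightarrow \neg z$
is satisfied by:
  {z: True, s: False}


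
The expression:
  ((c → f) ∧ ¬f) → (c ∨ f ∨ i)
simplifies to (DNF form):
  c ∨ f ∨ i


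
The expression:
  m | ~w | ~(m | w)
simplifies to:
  m | ~w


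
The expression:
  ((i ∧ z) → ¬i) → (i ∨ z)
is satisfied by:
  {i: True, z: True}
  {i: True, z: False}
  {z: True, i: False}


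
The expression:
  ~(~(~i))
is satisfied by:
  {i: False}


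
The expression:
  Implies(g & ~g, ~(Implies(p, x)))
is always true.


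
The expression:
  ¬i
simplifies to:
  ¬i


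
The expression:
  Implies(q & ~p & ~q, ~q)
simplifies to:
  True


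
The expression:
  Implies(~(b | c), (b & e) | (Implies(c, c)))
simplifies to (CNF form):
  True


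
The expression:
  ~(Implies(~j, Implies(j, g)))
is never true.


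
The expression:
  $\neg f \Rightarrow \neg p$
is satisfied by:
  {f: True, p: False}
  {p: False, f: False}
  {p: True, f: True}


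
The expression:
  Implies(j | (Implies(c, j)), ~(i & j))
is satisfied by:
  {i: False, j: False}
  {j: True, i: False}
  {i: True, j: False}


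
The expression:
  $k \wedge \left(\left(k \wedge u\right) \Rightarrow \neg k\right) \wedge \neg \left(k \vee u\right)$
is never true.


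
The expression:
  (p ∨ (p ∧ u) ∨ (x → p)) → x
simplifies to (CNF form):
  x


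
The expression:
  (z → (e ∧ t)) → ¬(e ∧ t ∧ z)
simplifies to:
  ¬e ∨ ¬t ∨ ¬z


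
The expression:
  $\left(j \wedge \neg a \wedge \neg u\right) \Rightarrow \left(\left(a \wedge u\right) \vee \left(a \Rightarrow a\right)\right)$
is always true.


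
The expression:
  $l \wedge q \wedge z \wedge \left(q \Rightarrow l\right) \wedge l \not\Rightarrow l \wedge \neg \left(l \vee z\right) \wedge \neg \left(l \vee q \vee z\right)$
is never true.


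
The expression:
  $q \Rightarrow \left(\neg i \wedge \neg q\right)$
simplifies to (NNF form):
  $\neg q$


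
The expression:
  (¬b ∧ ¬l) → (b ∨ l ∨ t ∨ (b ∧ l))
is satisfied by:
  {b: True, t: True, l: True}
  {b: True, t: True, l: False}
  {b: True, l: True, t: False}
  {b: True, l: False, t: False}
  {t: True, l: True, b: False}
  {t: True, l: False, b: False}
  {l: True, t: False, b: False}


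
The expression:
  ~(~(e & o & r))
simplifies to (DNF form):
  e & o & r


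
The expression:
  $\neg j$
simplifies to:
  $\neg j$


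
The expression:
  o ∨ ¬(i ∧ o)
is always true.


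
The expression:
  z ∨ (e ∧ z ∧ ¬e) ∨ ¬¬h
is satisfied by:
  {z: True, h: True}
  {z: True, h: False}
  {h: True, z: False}


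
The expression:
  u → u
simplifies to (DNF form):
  True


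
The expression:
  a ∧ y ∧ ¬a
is never true.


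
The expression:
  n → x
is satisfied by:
  {x: True, n: False}
  {n: False, x: False}
  {n: True, x: True}


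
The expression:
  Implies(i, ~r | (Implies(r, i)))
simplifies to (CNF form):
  True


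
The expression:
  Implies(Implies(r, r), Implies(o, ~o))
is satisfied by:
  {o: False}


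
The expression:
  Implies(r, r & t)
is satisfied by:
  {t: True, r: False}
  {r: False, t: False}
  {r: True, t: True}


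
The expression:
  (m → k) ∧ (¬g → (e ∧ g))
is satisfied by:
  {g: True, k: True, m: False}
  {g: True, m: False, k: False}
  {g: True, k: True, m: True}


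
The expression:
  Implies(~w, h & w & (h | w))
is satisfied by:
  {w: True}


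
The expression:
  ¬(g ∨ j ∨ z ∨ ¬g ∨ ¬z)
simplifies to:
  False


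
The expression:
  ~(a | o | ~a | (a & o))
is never true.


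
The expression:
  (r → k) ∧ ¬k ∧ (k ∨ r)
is never true.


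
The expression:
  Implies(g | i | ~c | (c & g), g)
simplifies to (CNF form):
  (c | g) & (g | ~i)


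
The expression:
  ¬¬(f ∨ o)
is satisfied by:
  {o: True, f: True}
  {o: True, f: False}
  {f: True, o: False}


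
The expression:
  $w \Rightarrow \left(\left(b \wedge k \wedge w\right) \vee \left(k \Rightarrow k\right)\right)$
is always true.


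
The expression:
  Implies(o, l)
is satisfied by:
  {l: True, o: False}
  {o: False, l: False}
  {o: True, l: True}


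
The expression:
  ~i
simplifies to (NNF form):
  ~i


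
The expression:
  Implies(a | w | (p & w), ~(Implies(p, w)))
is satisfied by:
  {p: True, w: False, a: False}
  {w: False, a: False, p: False}
  {a: True, p: True, w: False}


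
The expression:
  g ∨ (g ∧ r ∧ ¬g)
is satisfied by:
  {g: True}


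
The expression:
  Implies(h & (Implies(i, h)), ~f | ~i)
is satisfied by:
  {h: False, i: False, f: False}
  {f: True, h: False, i: False}
  {i: True, h: False, f: False}
  {f: True, i: True, h: False}
  {h: True, f: False, i: False}
  {f: True, h: True, i: False}
  {i: True, h: True, f: False}


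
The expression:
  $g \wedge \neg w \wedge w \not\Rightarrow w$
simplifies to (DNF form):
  $\text{False}$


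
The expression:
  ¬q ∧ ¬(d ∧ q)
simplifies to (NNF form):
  ¬q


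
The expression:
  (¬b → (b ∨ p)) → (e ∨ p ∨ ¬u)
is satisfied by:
  {e: True, p: True, u: False, b: False}
  {e: True, u: False, p: False, b: False}
  {p: True, e: False, u: False, b: False}
  {e: False, u: False, p: False, b: False}
  {b: True, e: True, p: True, u: False}
  {b: True, e: True, u: False, p: False}
  {b: True, p: True, e: False, u: False}
  {b: True, e: False, u: False, p: False}
  {e: True, u: True, p: True, b: False}
  {e: True, u: True, b: False, p: False}
  {u: True, p: True, b: False, e: False}
  {u: True, b: False, p: False, e: False}
  {e: True, u: True, b: True, p: True}
  {e: True, u: True, b: True, p: False}
  {u: True, b: True, p: True, e: False}


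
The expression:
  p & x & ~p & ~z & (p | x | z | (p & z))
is never true.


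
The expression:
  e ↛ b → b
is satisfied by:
  {b: True, e: False}
  {e: False, b: False}
  {e: True, b: True}


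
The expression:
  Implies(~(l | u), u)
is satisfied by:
  {l: True, u: True}
  {l: True, u: False}
  {u: True, l: False}


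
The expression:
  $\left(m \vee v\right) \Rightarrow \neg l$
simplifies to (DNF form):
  $\left(\neg m \wedge \neg v\right) \vee \neg l$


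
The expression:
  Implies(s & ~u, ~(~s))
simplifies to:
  True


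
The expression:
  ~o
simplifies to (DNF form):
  ~o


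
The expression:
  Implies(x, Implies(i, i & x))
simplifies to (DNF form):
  True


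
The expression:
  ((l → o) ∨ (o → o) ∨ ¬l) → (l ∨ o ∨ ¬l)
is always true.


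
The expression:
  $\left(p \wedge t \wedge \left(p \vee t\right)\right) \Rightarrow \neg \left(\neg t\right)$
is always true.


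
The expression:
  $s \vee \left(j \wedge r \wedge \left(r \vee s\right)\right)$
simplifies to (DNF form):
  $s \vee \left(j \wedge r\right)$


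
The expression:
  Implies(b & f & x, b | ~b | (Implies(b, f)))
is always true.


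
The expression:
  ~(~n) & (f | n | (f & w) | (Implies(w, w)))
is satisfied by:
  {n: True}


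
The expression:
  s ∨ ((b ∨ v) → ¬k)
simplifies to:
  s ∨ (¬b ∧ ¬v) ∨ ¬k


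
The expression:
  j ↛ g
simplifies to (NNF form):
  j ∧ ¬g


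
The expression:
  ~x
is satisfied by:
  {x: False}


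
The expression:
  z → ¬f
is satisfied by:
  {z: False, f: False}
  {f: True, z: False}
  {z: True, f: False}


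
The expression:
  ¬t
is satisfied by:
  {t: False}


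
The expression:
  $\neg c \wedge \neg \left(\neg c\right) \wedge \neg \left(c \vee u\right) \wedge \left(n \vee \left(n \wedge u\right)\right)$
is never true.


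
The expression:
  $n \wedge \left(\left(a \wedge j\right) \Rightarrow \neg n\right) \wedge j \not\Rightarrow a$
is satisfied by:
  {j: True, n: True, a: False}


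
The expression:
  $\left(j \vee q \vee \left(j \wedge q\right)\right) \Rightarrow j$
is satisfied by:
  {j: True, q: False}
  {q: False, j: False}
  {q: True, j: True}


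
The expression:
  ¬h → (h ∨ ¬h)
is always true.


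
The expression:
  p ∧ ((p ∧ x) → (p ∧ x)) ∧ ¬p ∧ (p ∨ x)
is never true.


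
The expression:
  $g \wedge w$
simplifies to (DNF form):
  $g \wedge w$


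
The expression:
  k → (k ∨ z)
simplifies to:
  True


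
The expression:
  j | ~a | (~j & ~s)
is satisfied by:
  {j: True, s: False, a: False}
  {s: False, a: False, j: False}
  {j: True, a: True, s: False}
  {a: True, s: False, j: False}
  {j: True, s: True, a: False}
  {s: True, j: False, a: False}
  {j: True, a: True, s: True}


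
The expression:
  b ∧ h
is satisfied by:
  {h: True, b: True}


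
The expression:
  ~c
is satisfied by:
  {c: False}


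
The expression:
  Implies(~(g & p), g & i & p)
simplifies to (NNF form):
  g & p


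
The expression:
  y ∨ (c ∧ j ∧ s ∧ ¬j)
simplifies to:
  y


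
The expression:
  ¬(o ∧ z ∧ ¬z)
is always true.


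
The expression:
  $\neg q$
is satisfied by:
  {q: False}


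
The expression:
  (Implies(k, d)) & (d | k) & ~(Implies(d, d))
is never true.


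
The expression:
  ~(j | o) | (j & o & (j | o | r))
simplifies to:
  (j & o) | (~j & ~o)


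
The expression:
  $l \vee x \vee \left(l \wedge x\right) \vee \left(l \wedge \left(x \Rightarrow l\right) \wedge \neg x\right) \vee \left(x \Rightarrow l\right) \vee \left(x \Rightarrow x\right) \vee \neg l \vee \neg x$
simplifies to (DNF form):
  $\text{True}$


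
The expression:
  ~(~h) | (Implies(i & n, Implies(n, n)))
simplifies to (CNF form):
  True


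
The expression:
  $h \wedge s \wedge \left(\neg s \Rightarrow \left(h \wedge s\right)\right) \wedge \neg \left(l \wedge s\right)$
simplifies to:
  $h \wedge s \wedge \neg l$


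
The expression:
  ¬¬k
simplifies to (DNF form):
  k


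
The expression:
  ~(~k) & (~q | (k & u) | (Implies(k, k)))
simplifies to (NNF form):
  k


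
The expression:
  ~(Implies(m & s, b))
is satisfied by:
  {m: True, s: True, b: False}


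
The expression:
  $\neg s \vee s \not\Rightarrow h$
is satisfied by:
  {s: False, h: False}
  {h: True, s: False}
  {s: True, h: False}


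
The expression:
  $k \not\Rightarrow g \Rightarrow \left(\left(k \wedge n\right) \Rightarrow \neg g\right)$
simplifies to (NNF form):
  $\text{True}$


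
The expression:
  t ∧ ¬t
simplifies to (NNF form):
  False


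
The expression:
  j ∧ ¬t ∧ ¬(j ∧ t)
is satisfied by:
  {j: True, t: False}


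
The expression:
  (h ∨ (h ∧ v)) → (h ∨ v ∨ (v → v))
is always true.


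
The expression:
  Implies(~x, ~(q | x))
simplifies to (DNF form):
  x | ~q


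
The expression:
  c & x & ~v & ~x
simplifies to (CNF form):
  False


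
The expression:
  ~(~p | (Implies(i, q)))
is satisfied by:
  {i: True, p: True, q: False}


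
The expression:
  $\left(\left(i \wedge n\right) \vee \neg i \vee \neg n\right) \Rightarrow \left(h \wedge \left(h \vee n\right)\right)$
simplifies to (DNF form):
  $h$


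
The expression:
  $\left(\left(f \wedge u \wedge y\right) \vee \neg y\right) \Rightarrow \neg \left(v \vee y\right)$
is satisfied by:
  {y: True, v: False, u: False, f: False}
  {f: True, y: True, v: False, u: False}
  {y: True, u: True, v: False, f: False}
  {y: True, v: True, u: False, f: False}
  {y: True, f: True, v: True, u: False}
  {y: True, u: True, v: True, f: False}
  {f: False, v: False, u: False, y: False}
  {f: True, v: False, u: False, y: False}
  {u: True, f: False, v: False, y: False}
  {f: True, u: True, v: False, y: False}


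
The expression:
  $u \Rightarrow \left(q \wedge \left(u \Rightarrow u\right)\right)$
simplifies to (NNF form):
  $q \vee \neg u$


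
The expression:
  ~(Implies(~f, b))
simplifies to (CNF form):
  ~b & ~f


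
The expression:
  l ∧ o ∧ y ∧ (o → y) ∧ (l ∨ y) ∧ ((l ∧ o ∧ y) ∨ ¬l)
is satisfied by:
  {o: True, y: True, l: True}


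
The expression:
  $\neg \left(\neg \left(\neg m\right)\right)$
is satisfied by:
  {m: False}


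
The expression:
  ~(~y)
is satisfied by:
  {y: True}


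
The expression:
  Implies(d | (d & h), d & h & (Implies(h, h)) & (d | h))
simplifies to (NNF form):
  h | ~d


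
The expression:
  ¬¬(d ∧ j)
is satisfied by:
  {j: True, d: True}


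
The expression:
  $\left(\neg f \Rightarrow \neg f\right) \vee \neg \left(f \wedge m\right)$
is always true.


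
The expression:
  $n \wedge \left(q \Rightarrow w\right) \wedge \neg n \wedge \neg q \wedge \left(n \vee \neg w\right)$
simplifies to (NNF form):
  $\text{False}$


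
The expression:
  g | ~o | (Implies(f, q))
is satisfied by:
  {q: True, g: True, o: False, f: False}
  {q: True, o: False, g: False, f: False}
  {g: True, q: False, o: False, f: False}
  {q: False, o: False, g: False, f: False}
  {f: True, q: True, g: True, o: False}
  {f: True, q: True, o: False, g: False}
  {f: True, g: True, q: False, o: False}
  {f: True, q: False, o: False, g: False}
  {q: True, o: True, g: True, f: False}
  {q: True, o: True, f: False, g: False}
  {o: True, g: True, f: False, q: False}
  {o: True, f: False, g: False, q: False}
  {q: True, o: True, f: True, g: True}
  {q: True, o: True, f: True, g: False}
  {o: True, f: True, g: True, q: False}


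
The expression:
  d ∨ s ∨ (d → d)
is always true.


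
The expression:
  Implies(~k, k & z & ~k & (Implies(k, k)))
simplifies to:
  k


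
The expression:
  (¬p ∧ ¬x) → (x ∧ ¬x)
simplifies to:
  p ∨ x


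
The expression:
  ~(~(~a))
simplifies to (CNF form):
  ~a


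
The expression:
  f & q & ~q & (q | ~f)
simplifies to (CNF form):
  False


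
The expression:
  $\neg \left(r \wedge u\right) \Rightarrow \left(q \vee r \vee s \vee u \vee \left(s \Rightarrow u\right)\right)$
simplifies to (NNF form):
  $\text{True}$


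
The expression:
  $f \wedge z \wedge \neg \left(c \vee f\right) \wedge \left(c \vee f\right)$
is never true.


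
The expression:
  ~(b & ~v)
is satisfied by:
  {v: True, b: False}
  {b: False, v: False}
  {b: True, v: True}


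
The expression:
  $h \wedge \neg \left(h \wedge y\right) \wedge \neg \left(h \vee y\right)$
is never true.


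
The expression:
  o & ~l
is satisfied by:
  {o: True, l: False}


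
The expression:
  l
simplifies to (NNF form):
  l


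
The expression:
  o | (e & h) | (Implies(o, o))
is always true.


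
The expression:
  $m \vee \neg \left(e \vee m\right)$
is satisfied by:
  {m: True, e: False}
  {e: False, m: False}
  {e: True, m: True}


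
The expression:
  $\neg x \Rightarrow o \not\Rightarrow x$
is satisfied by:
  {x: True, o: True}
  {x: True, o: False}
  {o: True, x: False}


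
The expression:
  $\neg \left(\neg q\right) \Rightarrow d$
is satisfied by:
  {d: True, q: False}
  {q: False, d: False}
  {q: True, d: True}


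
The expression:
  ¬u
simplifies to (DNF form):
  ¬u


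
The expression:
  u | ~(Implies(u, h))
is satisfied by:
  {u: True}


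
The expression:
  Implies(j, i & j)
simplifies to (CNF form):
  i | ~j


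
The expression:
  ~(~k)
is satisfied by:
  {k: True}


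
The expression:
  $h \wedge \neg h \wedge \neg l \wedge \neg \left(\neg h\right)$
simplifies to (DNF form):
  $\text{False}$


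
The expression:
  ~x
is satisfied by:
  {x: False}


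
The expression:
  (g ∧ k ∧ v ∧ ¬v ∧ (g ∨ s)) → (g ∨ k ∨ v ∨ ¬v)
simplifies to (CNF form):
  True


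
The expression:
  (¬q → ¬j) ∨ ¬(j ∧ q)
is always true.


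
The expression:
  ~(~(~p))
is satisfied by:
  {p: False}


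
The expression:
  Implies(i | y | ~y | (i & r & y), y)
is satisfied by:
  {y: True}


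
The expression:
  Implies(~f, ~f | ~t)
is always true.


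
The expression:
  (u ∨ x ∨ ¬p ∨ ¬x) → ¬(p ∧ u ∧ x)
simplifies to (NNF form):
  ¬p ∨ ¬u ∨ ¬x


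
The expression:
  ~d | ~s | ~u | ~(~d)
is always true.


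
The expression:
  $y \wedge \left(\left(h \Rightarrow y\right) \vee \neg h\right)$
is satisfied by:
  {y: True}


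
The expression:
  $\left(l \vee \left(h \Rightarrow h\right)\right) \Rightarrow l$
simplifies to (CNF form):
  $l$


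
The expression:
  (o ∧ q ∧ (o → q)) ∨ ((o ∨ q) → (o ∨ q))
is always true.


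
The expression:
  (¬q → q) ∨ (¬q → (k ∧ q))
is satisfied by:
  {q: True}


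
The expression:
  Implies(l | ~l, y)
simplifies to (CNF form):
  y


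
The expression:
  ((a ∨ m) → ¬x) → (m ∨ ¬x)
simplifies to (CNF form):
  a ∨ m ∨ ¬x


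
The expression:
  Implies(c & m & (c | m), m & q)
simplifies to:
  q | ~c | ~m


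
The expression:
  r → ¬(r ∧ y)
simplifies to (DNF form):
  ¬r ∨ ¬y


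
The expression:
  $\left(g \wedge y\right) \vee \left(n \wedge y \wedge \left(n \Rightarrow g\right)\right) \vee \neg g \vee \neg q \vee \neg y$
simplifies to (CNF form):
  $\text{True}$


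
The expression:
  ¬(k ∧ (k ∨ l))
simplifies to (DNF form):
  ¬k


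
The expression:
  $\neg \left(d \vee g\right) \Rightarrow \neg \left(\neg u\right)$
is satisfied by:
  {d: True, g: True, u: True}
  {d: True, g: True, u: False}
  {d: True, u: True, g: False}
  {d: True, u: False, g: False}
  {g: True, u: True, d: False}
  {g: True, u: False, d: False}
  {u: True, g: False, d: False}


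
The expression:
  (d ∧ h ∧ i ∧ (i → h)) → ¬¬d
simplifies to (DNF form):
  True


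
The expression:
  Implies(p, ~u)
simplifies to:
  ~p | ~u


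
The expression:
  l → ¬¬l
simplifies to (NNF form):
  True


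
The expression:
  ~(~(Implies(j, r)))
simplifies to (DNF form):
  r | ~j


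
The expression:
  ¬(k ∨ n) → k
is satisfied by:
  {n: True, k: True}
  {n: True, k: False}
  {k: True, n: False}


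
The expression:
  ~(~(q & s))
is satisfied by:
  {s: True, q: True}
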